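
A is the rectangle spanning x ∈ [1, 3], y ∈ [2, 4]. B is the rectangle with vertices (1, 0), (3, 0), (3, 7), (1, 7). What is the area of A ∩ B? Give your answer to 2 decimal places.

4.00

|A∩B|: x∈[1,3], y∈[2,4] → 2·2 = 4.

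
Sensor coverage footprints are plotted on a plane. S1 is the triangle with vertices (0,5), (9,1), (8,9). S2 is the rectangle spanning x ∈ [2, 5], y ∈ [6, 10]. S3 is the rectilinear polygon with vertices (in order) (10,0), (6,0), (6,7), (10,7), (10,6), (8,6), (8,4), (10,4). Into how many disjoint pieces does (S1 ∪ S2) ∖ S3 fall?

2

(S1 ∪ S2) ∖ S3 splits into 2 disjoint pieces (area 30, area 1).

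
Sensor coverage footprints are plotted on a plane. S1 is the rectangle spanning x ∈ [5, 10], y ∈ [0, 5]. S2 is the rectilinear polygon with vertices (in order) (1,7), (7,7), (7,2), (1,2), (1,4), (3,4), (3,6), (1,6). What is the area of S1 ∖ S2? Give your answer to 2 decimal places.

|S1| = 25, |S1∩S2| = 6.
|S1 ∖ S2| = |S1| − |S1∩S2| = 25 − 6 = 19.00.

19.00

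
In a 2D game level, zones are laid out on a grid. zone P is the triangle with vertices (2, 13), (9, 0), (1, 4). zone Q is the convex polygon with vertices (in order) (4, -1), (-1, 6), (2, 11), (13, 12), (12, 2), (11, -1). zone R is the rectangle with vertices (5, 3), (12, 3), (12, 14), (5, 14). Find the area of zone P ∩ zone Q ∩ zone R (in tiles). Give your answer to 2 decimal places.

The intersection is the polygon with vertices (7.385,3), (5,3), (5,7.429).
By the shoelace formula its area is 5.28.

5.28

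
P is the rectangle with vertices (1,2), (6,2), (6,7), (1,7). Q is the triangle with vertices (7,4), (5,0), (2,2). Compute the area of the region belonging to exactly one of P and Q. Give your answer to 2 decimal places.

|P| = 25, |Q| = 8, |P∩Q| = 3.2.
|P △ Q| = |P| + |Q| − 2·|P∩Q| = 25 + 8 − 6.4 = 26.60.

26.60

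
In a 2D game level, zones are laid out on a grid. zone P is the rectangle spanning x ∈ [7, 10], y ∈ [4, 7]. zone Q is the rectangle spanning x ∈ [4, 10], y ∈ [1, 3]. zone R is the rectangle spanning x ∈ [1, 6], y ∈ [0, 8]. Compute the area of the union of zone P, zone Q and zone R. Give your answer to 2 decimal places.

By inclusion–exclusion:
Individual areas: |zone P| = 9, |zone Q| = 12, |zone R| = 40.
|zone P∩zone Q| = 0 (no overlap).
|zone P∩zone R| = 0 (no overlap).
|zone Q∩zone R|: x∈[4,6], y∈[1,3] → 2·2 = 4.
|zone P∩zone Q∩zone R| = 0.
|zone P ∪ zone Q ∪ zone R| = 61 − 4 + 0 = 57.00.

57.00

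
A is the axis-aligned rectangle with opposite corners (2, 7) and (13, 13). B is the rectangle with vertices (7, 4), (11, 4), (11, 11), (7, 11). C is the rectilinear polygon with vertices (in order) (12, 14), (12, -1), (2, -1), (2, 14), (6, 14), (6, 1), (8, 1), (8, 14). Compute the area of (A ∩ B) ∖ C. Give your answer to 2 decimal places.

4.00

|A ∩ B| = 16.
|(A ∩ B) ∩ C| = 12.
|(A ∩ B) ∖ C| = 16 − 12 = 4.00.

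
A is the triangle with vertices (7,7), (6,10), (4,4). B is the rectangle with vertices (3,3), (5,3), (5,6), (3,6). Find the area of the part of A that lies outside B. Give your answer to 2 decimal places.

5.17

|A| = 6, |A∩B| = 0.8333.
|A ∖ B| = |A| − |A∩B| = 6 − 0.8333 = 5.17.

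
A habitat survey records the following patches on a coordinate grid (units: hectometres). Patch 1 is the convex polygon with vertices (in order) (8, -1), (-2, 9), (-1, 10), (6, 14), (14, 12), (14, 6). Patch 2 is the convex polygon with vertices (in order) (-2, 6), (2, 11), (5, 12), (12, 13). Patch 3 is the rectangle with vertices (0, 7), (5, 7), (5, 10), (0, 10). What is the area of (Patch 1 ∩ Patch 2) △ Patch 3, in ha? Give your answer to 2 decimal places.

|Patch 1 ∩ Patch 2| = 21.8485.
|(Patch 1 ∩ Patch 2) ∩ Patch 3| = 7.85.
|(Patch 1 ∩ Patch 2) △ Patch 3| = 21.8485 + 15 − 15.7 = 21.15.

21.15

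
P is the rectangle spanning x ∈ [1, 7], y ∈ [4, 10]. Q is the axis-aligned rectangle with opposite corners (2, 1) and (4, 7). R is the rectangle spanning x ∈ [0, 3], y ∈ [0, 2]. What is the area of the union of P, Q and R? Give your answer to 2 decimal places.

By inclusion–exclusion:
Individual areas: |P| = 36, |Q| = 12, |R| = 6.
|P∩Q|: x∈[2,4], y∈[4,7] → 2·3 = 6.
|P∩R| = 0 (no overlap).
|Q∩R|: x∈[2,3], y∈[1,2] → 1·1 = 1.
|P∩Q∩R| = 0.
|P ∪ Q ∪ R| = 54 − 7 + 0 = 47.00.

47.00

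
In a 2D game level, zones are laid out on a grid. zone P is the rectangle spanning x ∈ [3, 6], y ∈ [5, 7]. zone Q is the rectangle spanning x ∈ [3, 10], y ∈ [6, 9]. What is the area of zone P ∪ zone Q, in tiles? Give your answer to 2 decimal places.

24.00

By inclusion–exclusion:
Individual areas: |zone P| = 6, |zone Q| = 21.
|zone P∩zone Q|: x∈[3,6], y∈[6,7] → 3·1 = 3.
|zone P ∪ zone Q| = 27 − 3 = 24.00.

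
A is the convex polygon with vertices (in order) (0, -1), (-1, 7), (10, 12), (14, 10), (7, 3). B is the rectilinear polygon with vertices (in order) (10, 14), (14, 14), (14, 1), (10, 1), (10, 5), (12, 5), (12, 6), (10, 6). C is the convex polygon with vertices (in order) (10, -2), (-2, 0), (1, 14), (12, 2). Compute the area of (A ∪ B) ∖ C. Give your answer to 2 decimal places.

65.81

|A ∪ B| = 131.
|(A ∪ B) ∩ C| = 65.1861.
|(A ∪ B) ∖ C| = 131 − 65.1861 = 65.81.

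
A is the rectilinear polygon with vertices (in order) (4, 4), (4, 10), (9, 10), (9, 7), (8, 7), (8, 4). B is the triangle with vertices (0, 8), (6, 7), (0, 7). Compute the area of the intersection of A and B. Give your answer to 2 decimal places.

0.33

The intersection is the polygon with vertices (4,7.333), (6,7), (4,7).
By the shoelace formula its area is 0.33.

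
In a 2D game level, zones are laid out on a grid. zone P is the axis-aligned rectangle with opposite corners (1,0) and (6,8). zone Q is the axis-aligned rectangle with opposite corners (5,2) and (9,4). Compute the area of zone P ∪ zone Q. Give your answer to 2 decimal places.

By inclusion–exclusion:
Individual areas: |zone P| = 40, |zone Q| = 8.
|zone P∩zone Q|: x∈[5,6], y∈[2,4] → 1·2 = 2.
|zone P ∪ zone Q| = 48 − 2 = 46.00.

46.00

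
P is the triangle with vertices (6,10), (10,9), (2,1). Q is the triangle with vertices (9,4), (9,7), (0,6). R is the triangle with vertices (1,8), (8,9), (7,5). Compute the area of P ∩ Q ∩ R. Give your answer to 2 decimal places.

The intersection is the polygon with vertices (4.442,6.494), (7.457,6.829), (7.333,6.333), (6.333,5.333), (4.364,6.318).
By the shoelace formula its area is 2.46.

2.46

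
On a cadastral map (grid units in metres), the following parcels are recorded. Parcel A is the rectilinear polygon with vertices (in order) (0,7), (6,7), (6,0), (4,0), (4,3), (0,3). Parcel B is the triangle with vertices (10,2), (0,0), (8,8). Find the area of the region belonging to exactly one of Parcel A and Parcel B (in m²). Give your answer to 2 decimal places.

45.00

|Parcel A| = 30, |Parcel B| = 32, |Parcel A∩Parcel B| = 8.5.
|Parcel A △ Parcel B| = |Parcel A| + |Parcel B| − 2·|Parcel A∩Parcel B| = 30 + 32 − 17 = 45.00.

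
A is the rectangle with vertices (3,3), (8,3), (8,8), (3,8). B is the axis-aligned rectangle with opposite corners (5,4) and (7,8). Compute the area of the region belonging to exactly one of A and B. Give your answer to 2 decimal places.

17.00

|A∩B|: x∈[5,7], y∈[4,8] → 2·4 = 8.
|A △ B| = |A| + |B| − 2·|A∩B| = 25 + 8 − 16 = 17.00.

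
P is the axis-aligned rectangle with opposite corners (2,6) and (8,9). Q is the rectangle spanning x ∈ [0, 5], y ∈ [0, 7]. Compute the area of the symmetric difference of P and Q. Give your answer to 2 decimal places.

|P∩Q|: x∈[2,5], y∈[6,7] → 3·1 = 3.
|P △ Q| = |P| + |Q| − 2·|P∩Q| = 18 + 35 − 6 = 47.00.

47.00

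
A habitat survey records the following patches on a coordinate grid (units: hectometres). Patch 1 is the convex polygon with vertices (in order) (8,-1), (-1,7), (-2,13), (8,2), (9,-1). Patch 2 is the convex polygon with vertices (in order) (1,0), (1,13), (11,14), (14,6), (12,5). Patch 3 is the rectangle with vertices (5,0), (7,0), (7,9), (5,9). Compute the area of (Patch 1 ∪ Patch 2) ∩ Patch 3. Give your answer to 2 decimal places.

The region (Patch 1 ∪ Patch 2) ∩ Patch 3 is the polygon with vertices (5,1.667), (5,9), (7,9), (7,0), (6.875,0).
By the shoelace formula its area is 16.44.

16.44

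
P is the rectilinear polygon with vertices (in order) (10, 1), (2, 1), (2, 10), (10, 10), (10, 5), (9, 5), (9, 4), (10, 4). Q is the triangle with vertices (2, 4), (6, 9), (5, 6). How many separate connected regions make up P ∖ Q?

P ∖ Q is a single connected region.

1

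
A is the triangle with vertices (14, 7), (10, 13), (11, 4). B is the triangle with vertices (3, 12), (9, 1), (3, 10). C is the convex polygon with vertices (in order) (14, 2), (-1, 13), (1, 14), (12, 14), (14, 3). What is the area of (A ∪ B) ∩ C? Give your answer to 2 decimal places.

|A ∪ B| = 21.
|(A ∪ B) ∩ C| = 15.92.

15.92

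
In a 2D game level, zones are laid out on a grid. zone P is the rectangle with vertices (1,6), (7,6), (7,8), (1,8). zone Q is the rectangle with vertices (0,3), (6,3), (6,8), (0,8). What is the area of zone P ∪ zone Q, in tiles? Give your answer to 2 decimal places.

By inclusion–exclusion:
Individual areas: |zone P| = 12, |zone Q| = 30.
|zone P∩zone Q|: x∈[1,6], y∈[6,8] → 5·2 = 10.
|zone P ∪ zone Q| = 42 − 10 = 32.00.

32.00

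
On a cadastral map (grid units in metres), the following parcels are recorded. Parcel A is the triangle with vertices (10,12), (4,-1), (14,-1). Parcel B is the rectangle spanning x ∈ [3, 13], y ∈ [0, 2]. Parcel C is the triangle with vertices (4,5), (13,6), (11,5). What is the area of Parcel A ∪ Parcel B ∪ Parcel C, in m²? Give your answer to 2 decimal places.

By inclusion–exclusion:
Individual areas: |Parcel A| = 65, |Parcel B| = 20, |Parcel C| = 3.5.
|Parcel A∩Parcel B| = 16.1538.
|Parcel A∩Parcel C| = 2.834.
|Parcel B∩Parcel C| = 0.
|Parcel A∩Parcel B∩Parcel C| = 0.
|Parcel A ∪ Parcel B ∪ Parcel C| = 88.5 − 18.9878 + 0 = 69.51.

69.51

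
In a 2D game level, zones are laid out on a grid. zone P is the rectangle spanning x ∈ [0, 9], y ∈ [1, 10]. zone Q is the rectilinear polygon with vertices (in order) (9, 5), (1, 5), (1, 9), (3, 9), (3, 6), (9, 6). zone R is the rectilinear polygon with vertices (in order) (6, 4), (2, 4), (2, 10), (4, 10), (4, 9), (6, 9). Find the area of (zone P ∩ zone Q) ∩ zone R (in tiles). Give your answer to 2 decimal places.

The region (zone P ∩ zone Q) ∩ zone R is the polygon with vertices (2,5), (2,9), (3,9), (3,6), (6,6), (6,5).
By the shoelace formula its area is 7.00.

7.00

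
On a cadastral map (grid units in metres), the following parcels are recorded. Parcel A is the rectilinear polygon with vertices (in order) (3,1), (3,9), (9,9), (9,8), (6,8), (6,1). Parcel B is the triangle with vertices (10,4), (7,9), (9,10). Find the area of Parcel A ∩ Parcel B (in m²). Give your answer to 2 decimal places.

The intersection is the polygon with vertices (9,9), (9,8), (7.6,8), (7,9).
By the shoelace formula its area is 1.70.

1.70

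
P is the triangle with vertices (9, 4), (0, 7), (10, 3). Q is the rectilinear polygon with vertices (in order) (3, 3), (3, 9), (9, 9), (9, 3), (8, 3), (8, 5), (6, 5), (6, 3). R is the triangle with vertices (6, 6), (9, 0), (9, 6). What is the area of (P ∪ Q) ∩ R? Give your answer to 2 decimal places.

|P ∪ Q| = 33.5333.
|(P ∪ Q) ∩ R| = 5.37.

5.37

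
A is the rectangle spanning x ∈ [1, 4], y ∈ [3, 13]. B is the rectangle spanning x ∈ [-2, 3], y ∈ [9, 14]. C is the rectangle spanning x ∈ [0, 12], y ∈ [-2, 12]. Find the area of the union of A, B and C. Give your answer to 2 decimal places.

185.00

By inclusion–exclusion:
Individual areas: |A| = 30, |B| = 25, |C| = 168.
|A∩B|: x∈[1,3], y∈[9,13] → 2·4 = 8.
|A∩C|: x∈[1,4], y∈[3,12] → 3·9 = 27.
|B∩C|: x∈[0,3], y∈[9,12] → 3·3 = 9.
|A∩B∩C| = 6.
|A ∪ B ∪ C| = 223 − 44 + 6 = 185.00.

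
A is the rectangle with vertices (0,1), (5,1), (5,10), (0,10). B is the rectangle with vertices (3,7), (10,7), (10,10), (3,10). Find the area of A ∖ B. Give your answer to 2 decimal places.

39.00

|A∩B|: x∈[3,5], y∈[7,10] → 2·3 = 6.
|A| = 45.
|A ∖ B| = |A| − |A∩B| = 45 − 6 = 39.00.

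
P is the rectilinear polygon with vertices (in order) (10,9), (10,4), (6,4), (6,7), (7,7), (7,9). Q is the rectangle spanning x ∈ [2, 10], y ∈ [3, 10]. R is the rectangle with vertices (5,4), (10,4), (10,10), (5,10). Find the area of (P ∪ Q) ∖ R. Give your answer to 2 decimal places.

|P ∪ Q| = 56.
|(P ∪ Q) ∩ R| = 30.
|(P ∪ Q) ∖ R| = 56 − 30 = 26.00.

26.00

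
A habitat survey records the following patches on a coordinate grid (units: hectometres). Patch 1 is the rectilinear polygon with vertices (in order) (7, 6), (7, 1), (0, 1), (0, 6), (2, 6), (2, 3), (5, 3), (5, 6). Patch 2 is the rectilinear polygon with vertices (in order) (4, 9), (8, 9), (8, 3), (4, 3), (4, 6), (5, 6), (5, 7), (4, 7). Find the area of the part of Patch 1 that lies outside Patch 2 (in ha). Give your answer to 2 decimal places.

20.00

|Patch 1| = 26, |Patch 1∩Patch 2| = 6.
|Patch 1 ∖ Patch 2| = |Patch 1| − |Patch 1∩Patch 2| = 26 − 6 = 20.00.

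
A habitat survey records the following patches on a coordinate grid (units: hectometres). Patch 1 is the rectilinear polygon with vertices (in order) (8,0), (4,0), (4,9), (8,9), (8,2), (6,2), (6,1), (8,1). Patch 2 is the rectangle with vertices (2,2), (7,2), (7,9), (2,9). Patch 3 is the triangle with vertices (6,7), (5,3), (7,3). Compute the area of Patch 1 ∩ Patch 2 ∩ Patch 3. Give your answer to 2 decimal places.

The intersection is the polygon with vertices (5,3), (6,7), (7,3).
By the shoelace formula its area is 4.00.

4.00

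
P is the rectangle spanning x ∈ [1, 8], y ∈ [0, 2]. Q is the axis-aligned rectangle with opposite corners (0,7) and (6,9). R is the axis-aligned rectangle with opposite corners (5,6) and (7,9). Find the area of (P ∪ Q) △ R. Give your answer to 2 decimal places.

28.00

|P ∪ Q| = 26.
|(P ∪ Q) ∩ R| = 2.
|(P ∪ Q) △ R| = 26 + 6 − 4 = 28.00.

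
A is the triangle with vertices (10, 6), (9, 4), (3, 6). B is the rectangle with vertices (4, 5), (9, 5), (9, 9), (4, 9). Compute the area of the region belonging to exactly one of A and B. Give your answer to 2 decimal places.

|A| = 7, |B| = 20, |A∩B| = 4.3333.
|A △ B| = |A| + |B| − 2·|A∩B| = 7 + 20 − 8.6667 = 18.33.

18.33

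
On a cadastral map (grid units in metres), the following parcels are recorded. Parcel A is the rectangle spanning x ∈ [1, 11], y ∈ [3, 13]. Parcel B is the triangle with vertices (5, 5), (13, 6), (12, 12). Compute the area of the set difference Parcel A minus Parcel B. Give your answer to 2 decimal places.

84.25

|Parcel A| = 100, |Parcel A∩Parcel B| = 15.75.
|Parcel A ∖ Parcel B| = |Parcel A| − |Parcel A∩Parcel B| = 100 − 15.75 = 84.25.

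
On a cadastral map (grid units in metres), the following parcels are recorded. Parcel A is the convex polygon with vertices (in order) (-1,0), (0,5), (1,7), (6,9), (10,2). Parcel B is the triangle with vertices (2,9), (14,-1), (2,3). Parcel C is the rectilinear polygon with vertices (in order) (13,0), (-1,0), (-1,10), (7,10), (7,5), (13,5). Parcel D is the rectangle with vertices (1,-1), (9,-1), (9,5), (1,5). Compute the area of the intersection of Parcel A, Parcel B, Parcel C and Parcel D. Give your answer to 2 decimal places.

The intersection is the polygon with vertices (6.765,1.412), (2,3), (2,5), (6.8,5), (9,3.167), (9,1.818).
By the shoelace formula its area is 18.86.

18.86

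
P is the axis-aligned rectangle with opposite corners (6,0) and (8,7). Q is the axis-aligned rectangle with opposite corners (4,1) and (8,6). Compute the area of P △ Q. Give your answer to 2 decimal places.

|P∩Q|: x∈[6,8], y∈[1,6] → 2·5 = 10.
|P △ Q| = |P| + |Q| − 2·|P∩Q| = 14 + 20 − 20 = 14.00.

14.00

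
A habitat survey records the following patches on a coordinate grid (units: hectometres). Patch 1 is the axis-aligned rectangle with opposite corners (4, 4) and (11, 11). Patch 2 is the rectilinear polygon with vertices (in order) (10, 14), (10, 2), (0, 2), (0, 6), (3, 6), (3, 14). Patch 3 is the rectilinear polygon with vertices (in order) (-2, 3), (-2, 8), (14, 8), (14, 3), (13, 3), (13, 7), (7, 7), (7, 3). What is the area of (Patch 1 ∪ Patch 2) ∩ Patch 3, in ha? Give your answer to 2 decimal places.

33.00

The region (Patch 1 ∪ Patch 2) ∩ Patch 3 is the polygon with vertices (11,7), (7,7), (7,3), (0,3), (0,6), (3,6), (3,8), (11,8).
By the shoelace formula its area is 33.00.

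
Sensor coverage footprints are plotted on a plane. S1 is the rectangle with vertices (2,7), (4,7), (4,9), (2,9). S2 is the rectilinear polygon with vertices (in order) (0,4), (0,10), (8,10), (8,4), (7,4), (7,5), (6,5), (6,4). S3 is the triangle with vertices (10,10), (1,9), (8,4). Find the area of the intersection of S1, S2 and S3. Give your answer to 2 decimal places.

The intersection is the polygon with vertices (2,9), (4,9), (4,7), (3.8,7), (2,8.286).
By the shoelace formula its area is 2.84.

2.84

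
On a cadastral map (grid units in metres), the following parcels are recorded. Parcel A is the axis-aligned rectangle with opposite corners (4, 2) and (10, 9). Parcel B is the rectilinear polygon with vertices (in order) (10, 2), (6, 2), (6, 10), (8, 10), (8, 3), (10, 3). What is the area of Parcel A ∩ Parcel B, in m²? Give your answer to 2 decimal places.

16.00

The intersection is the polygon with vertices (10,2), (6,2), (6,9), (8,9), (8,3), (10,3).
By the shoelace formula its area is 16.00.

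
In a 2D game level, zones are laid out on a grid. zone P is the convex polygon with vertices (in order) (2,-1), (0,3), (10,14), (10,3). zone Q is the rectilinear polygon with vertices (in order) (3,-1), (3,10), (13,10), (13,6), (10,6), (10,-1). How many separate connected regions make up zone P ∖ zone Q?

zone P ∖ zone Q splits into 2 disjoint pieces (area 12.7, area 7.2727).

2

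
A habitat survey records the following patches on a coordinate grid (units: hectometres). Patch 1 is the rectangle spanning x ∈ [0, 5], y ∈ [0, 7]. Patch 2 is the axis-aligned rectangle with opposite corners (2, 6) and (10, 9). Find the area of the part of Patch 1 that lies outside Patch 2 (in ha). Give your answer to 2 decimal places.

|Patch 1∩Patch 2|: x∈[2,5], y∈[6,7] → 3·1 = 3.
|Patch 1| = 35.
|Patch 1 ∖ Patch 2| = |Patch 1| − |Patch 1∩Patch 2| = 35 − 3 = 32.00.

32.00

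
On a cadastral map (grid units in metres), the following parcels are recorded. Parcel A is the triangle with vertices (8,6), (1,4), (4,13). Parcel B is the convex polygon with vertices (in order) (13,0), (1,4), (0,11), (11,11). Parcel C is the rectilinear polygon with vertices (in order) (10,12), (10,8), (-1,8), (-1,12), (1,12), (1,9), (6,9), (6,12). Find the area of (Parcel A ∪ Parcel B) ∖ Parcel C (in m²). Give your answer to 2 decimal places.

|Parcel A ∪ Parcel B| = 102.3095.
|(Parcel A ∪ Parcel B) ∩ Parcel C| = 19.3571.
|(Parcel A ∪ Parcel B) ∖ Parcel C| = 102.3095 − 19.3571 = 82.95.

82.95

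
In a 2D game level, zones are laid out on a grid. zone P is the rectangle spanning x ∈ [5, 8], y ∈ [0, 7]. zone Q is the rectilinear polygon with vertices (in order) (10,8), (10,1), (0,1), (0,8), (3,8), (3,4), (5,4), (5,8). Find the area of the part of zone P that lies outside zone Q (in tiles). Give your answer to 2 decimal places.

3.00

|zone P| = 21, |zone P∩zone Q| = 18.
|zone P ∖ zone Q| = |zone P| − |zone P∩zone Q| = 21 − 18 = 3.00.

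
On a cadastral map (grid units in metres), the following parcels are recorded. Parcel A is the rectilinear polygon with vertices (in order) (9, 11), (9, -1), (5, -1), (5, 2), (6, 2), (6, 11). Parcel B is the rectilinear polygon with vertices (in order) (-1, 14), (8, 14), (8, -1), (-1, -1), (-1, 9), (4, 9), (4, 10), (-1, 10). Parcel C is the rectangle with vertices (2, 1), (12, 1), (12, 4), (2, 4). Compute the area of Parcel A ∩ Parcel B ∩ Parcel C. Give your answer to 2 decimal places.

7.00

The intersection is the polygon with vertices (5,2), (6,2), (6,4), (8,4), (8,1), (5,1).
By the shoelace formula its area is 7.00.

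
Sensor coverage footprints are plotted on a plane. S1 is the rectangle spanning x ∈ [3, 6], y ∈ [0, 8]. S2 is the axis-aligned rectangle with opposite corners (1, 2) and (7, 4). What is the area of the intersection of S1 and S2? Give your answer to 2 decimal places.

|S1∩S2|: x∈[3,6], y∈[2,4] → 3·2 = 6.

6.00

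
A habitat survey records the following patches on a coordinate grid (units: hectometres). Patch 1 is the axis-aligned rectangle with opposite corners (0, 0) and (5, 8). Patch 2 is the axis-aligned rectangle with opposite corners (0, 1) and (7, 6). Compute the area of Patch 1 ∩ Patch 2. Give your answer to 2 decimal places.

|Patch 1∩Patch 2|: x∈[0,5], y∈[1,6] → 5·5 = 25.

25.00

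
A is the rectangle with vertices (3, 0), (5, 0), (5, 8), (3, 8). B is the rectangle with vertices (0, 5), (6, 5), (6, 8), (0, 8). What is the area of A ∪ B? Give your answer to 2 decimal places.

By inclusion–exclusion:
Individual areas: |A| = 16, |B| = 18.
|A∩B|: x∈[3,5], y∈[5,8] → 2·3 = 6.
|A ∪ B| = 34 − 6 = 28.00.

28.00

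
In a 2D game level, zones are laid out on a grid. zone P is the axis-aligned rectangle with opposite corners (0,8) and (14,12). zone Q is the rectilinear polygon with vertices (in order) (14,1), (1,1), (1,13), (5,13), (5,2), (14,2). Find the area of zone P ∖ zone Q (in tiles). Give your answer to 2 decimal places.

|zone P| = 56, |zone P∩zone Q| = 16.
|zone P ∖ zone Q| = |zone P| − |zone P∩zone Q| = 56 − 16 = 40.00.

40.00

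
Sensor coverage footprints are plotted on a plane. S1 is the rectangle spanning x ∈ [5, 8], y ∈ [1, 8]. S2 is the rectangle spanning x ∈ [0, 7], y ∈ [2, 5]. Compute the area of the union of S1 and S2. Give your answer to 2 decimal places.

By inclusion–exclusion:
Individual areas: |S1| = 21, |S2| = 21.
|S1∩S2|: x∈[5,7], y∈[2,5] → 2·3 = 6.
|S1 ∪ S2| = 42 − 6 = 36.00.

36.00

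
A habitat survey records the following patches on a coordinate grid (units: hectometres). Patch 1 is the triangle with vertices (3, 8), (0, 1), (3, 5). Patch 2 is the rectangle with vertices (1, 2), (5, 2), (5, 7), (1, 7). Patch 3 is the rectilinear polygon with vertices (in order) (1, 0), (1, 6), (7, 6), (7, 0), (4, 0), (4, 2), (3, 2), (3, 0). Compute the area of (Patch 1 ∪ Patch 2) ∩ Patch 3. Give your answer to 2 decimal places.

16.00

The region (Patch 1 ∪ Patch 2) ∩ Patch 3 is the polygon with vertices (5,2), (4,2), (3,2), (1,2), (1,2.333), (1,3.333), (1,6), (5,6).
By the shoelace formula its area is 16.00.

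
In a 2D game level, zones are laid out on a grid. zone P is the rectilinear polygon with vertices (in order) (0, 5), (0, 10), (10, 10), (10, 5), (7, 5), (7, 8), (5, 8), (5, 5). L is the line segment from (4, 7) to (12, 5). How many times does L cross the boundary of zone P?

The segment meets the boundary at (10,5.5), (7,6.25), (5,6.75).

3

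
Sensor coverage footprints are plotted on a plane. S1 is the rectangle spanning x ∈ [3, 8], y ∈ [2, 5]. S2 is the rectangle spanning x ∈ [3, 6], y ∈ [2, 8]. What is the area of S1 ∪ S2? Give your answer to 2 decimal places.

By inclusion–exclusion:
Individual areas: |S1| = 15, |S2| = 18.
|S1∩S2|: x∈[3,6], y∈[2,5] → 3·3 = 9.
|S1 ∪ S2| = 33 − 9 = 24.00.

24.00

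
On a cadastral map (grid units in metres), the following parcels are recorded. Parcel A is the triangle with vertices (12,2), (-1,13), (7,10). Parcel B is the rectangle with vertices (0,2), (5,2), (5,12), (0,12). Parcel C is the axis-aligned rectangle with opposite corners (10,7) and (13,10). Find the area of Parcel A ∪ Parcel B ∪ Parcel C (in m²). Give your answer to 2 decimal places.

By inclusion–exclusion:
Individual areas: |Parcel A| = 24.5, |Parcel B| = 50, |Parcel C| = 9.
|Parcel A∩Parcel B| = 7.7383.
|Parcel A∩Parcel C| = 0.
|Parcel B∩Parcel C| = 0 (no overlap).
|Parcel A∩Parcel B∩Parcel C| = 0.
|Parcel A ∪ Parcel B ∪ Parcel C| = 83.5 − 7.7383 + 0 = 75.76.

75.76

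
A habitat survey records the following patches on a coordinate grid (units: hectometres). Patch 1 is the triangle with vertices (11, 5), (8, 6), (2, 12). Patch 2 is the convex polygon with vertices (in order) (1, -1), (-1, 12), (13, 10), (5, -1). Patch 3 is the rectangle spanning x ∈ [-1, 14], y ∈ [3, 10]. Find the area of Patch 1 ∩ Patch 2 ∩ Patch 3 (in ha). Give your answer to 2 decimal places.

The intersection is the polygon with vertices (4,10), (4.571,10), (9.955,5.813), (9.683,5.439), (8,6).
By the shoelace formula its area is 5.12.

5.12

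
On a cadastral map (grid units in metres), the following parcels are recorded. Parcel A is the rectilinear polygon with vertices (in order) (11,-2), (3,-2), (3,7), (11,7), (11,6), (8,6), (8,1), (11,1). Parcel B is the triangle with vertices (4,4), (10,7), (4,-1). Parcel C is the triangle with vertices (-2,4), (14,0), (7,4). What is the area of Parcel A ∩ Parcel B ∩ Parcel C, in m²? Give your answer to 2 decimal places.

5.39

The intersection is the polygon with vertices (6.21,1.947), (4,2.5), (4,4), (7,4), (7.525,3.7).
By the shoelace formula its area is 5.39.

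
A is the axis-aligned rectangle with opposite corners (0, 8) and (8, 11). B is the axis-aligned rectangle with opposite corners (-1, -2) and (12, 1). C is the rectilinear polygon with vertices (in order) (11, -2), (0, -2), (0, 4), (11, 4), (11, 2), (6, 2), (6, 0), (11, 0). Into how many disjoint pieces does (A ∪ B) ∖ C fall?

(A ∪ B) ∖ C splits into 3 disjoint pieces (area 24, area 8, area 3).

3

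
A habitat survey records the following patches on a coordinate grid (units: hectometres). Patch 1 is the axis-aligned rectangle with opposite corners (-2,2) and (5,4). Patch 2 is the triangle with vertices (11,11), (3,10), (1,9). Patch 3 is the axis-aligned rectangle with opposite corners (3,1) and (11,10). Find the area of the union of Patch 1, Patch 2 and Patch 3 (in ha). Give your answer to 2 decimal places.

84.10

By inclusion–exclusion:
Individual areas: |Patch 1| = 14, |Patch 2| = 3, |Patch 3| = 72.
|Patch 1∩Patch 2| = 0.
|Patch 1∩Patch 3|: x∈[3,5], y∈[2,4] → 2·2 = 4.
|Patch 2∩Patch 3| = 0.9.
|Patch 1∩Patch 2∩Patch 3| = 0.
|Patch 1 ∪ Patch 2 ∪ Patch 3| = 89 − 4.9 + 0 = 84.10.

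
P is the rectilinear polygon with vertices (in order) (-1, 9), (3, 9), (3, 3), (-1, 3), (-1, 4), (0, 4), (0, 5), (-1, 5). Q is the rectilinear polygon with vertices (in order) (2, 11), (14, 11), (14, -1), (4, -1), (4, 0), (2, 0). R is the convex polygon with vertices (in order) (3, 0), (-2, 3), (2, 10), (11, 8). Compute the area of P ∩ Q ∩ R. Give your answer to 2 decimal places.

6.00

The intersection is the polygon with vertices (3,3), (2,3), (2,9), (3,9).
By the shoelace formula its area is 6.00.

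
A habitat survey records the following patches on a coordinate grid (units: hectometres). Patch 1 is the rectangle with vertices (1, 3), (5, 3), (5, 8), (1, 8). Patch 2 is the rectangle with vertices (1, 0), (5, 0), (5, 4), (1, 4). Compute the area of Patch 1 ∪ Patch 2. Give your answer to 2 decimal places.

32.00

By inclusion–exclusion:
Individual areas: |Patch 1| = 20, |Patch 2| = 16.
|Patch 1∩Patch 2|: x∈[1,5], y∈[3,4] → 4·1 = 4.
|Patch 1 ∪ Patch 2| = 36 − 4 = 32.00.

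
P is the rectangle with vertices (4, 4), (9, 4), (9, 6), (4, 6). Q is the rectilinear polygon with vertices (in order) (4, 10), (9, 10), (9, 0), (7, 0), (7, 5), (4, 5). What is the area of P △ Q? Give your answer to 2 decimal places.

|P| = 10, |Q| = 35, |P∩Q| = 7.
|P △ Q| = |P| + |Q| − 2·|P∩Q| = 10 + 35 − 14 = 31.00.

31.00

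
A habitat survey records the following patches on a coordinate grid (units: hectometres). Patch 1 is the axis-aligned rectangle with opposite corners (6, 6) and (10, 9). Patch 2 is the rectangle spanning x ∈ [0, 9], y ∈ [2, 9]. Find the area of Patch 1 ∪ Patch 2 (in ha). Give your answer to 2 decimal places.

By inclusion–exclusion:
Individual areas: |Patch 1| = 12, |Patch 2| = 63.
|Patch 1∩Patch 2|: x∈[6,9], y∈[6,9] → 3·3 = 9.
|Patch 1 ∪ Patch 2| = 75 − 9 = 66.00.

66.00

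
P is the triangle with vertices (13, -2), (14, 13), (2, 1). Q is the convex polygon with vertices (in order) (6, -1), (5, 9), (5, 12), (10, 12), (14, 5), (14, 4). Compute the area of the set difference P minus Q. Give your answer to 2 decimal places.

35.41

|P| = 84, |P∩Q| = 48.5903.
|P ∖ Q| = |P| − |P∩Q| = 84 − 48.5903 = 35.41.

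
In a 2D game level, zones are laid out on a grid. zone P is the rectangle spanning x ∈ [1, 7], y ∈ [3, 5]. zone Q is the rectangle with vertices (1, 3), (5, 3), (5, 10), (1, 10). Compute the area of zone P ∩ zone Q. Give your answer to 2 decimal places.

|zone P∩zone Q|: x∈[1,5], y∈[3,5] → 4·2 = 8.

8.00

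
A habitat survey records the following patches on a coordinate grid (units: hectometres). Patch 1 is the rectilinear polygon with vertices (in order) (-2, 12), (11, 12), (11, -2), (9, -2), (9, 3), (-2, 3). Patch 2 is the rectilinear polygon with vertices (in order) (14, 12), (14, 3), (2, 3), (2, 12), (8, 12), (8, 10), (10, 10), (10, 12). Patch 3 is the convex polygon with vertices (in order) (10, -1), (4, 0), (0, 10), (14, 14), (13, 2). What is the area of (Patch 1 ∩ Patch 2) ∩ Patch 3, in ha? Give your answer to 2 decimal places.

|Patch 1 ∩ Patch 2| = 77.
|(Patch 1 ∩ Patch 2) ∩ Patch 3| = 72.63.

72.63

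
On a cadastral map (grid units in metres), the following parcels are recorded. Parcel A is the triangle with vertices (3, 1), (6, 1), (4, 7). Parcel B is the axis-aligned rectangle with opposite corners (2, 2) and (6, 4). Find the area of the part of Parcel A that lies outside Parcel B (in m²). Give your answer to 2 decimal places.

|Parcel A| = 9, |Parcel A∩Parcel B| = 4.
|Parcel A ∖ Parcel B| = |Parcel A| − |Parcel A∩Parcel B| = 9 − 4 = 5.00.

5.00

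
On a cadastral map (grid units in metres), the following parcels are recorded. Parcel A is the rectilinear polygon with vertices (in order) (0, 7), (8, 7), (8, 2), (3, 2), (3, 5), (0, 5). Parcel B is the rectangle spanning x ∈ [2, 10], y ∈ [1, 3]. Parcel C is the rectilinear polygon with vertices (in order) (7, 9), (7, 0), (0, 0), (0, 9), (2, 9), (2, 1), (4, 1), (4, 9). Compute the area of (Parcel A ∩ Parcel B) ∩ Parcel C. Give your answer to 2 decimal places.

3.00

The region (Parcel A ∩ Parcel B) ∩ Parcel C is the polygon with vertices (4,2), (4,3), (7,3), (7,2).
By the shoelace formula its area is 3.00.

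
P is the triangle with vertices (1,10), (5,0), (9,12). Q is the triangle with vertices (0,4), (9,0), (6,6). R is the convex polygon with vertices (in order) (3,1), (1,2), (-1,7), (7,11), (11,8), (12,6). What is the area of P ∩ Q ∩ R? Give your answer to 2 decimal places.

The intersection is the polygon with vertices (6,6), (6.6,4.8), (5.864,2.591), (4.667,1.926), (4.135,2.162), (3,5).
By the shoelace formula its area is 9.16.

9.16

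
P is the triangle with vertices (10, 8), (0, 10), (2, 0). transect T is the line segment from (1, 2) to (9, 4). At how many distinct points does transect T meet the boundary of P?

2

The segment meets the boundary at (5,3), (1.571,2.143).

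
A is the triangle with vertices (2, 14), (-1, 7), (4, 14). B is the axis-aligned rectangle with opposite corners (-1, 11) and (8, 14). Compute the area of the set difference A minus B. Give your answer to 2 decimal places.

2.29

|A| = 7, |A∩B| = 4.7143.
|A ∖ B| = |A| − |A∩B| = 7 − 4.7143 = 2.29.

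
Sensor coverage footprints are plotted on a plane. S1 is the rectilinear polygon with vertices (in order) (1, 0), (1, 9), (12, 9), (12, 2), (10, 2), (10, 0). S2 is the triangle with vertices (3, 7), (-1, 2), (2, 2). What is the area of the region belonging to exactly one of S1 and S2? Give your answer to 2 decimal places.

92.50

|S1| = 95, |S2| = 7.5, |S1∩S2| = 5.
|S1 △ S2| = |S1| + |S2| − 2·|S1∩S2| = 95 + 7.5 − 10 = 92.50.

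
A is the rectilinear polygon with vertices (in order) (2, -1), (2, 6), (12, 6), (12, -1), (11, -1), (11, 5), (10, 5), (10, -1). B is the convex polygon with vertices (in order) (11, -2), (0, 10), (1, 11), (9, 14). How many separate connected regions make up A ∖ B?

2

A ∖ B splits into 2 disjoint pieces (area 34.1212, area 7.9375).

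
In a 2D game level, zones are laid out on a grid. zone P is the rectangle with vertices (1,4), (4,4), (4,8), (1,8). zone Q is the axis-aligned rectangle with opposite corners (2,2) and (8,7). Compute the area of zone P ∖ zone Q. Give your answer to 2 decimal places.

6.00

|zone P∩zone Q|: x∈[2,4], y∈[4,7] → 2·3 = 6.
|zone P| = 12.
|zone P ∖ zone Q| = |zone P| − |zone P∩zone Q| = 12 − 6 = 6.00.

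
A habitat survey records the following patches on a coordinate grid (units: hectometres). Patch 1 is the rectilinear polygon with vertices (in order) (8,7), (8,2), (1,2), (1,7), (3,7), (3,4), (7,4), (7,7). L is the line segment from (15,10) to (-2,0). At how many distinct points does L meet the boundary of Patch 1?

The segment meets the boundary at (1.4,2), (4.8,4), (7,5.294), (8,5.882).

4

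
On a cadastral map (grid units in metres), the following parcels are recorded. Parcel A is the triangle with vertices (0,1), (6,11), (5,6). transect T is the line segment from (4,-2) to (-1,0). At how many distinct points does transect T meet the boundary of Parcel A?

0

The segment lies entirely outside Parcel A and never meets its boundary.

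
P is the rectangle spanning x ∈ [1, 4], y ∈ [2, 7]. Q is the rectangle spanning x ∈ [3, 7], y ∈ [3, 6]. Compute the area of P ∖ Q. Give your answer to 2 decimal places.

|P∩Q|: x∈[3,4], y∈[3,6] → 1·3 = 3.
|P| = 15.
|P ∖ Q| = |P| − |P∩Q| = 15 − 3 = 12.00.

12.00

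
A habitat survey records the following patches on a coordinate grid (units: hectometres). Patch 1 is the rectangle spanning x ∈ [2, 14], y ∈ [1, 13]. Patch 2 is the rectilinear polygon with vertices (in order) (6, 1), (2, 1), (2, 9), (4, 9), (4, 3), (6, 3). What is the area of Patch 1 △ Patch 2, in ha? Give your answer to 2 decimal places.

124.00

|Patch 1| = 144, |Patch 2| = 20, |Patch 1∩Patch 2| = 20.
|Patch 1 △ Patch 2| = |Patch 1| + |Patch 2| − 2·|Patch 1∩Patch 2| = 144 + 20 − 40 = 124.00.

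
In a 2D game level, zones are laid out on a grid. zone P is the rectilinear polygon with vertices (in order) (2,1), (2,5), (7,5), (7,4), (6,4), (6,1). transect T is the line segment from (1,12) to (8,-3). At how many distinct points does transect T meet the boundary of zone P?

The segment meets the boundary at (6,1.286), (4.267,5).

2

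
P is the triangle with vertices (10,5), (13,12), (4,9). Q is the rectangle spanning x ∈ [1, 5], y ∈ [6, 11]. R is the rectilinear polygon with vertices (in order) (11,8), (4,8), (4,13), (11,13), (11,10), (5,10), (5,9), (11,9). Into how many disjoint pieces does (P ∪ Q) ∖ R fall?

(P ∪ Q) ∖ R splits into 2 disjoint pieces (area 17.9167, area 17).

2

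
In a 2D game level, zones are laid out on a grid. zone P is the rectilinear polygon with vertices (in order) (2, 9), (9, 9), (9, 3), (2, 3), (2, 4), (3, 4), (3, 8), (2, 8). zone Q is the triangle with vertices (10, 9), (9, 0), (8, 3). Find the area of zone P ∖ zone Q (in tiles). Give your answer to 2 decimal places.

36.50

|zone P| = 38, |zone P∩zone Q| = 1.5.
|zone P ∖ zone Q| = |zone P| − |zone P∩zone Q| = 38 − 1.5 = 36.50.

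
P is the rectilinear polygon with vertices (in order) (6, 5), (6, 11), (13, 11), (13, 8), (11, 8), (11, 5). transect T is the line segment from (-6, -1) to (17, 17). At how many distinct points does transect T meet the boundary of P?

2

The segment meets the boundary at (9.333,11), (6,8.391).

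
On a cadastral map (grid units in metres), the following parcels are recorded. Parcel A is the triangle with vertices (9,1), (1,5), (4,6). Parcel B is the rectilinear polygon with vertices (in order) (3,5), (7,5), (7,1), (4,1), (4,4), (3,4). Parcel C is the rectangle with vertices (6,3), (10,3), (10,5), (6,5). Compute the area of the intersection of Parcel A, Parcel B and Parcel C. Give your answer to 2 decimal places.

The intersection is the polygon with vertices (7,3), (6,3), (6,4).
By the shoelace formula its area is 0.50.

0.50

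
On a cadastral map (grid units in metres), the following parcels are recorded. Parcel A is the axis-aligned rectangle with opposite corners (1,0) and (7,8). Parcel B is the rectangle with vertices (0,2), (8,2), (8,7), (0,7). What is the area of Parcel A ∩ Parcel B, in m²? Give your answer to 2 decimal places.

|Parcel A∩Parcel B|: x∈[1,7], y∈[2,7] → 6·5 = 30.

30.00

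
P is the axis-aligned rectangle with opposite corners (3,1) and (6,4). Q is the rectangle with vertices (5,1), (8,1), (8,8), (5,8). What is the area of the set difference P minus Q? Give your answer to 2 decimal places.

|P∩Q|: x∈[5,6], y∈[1,4] → 1·3 = 3.
|P| = 9.
|P ∖ Q| = |P| − |P∩Q| = 9 − 3 = 6.00.

6.00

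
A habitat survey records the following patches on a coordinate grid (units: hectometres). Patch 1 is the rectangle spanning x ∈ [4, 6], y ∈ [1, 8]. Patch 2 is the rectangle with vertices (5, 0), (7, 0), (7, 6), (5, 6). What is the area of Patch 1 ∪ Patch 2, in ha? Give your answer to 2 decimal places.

By inclusion–exclusion:
Individual areas: |Patch 1| = 14, |Patch 2| = 12.
|Patch 1∩Patch 2|: x∈[5,6], y∈[1,6] → 1·5 = 5.
|Patch 1 ∪ Patch 2| = 26 − 5 = 21.00.

21.00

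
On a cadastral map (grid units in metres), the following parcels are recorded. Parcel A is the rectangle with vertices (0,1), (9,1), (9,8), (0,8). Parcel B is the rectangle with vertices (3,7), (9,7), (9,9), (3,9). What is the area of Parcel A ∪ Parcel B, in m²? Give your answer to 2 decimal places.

By inclusion–exclusion:
Individual areas: |Parcel A| = 63, |Parcel B| = 12.
|Parcel A∩Parcel B|: x∈[3,9], y∈[7,8] → 6·1 = 6.
|Parcel A ∪ Parcel B| = 75 − 6 = 69.00.

69.00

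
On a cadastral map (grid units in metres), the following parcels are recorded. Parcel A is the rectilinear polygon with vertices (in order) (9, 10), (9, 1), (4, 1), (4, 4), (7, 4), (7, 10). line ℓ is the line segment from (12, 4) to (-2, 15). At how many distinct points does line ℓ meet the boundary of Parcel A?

The segment meets the boundary at (7,7.929), (9,6.357).

2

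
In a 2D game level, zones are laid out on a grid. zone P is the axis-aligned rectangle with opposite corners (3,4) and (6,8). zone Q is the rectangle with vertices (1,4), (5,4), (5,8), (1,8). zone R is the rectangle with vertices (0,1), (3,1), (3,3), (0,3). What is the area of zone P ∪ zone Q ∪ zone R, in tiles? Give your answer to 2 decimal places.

26.00

By inclusion–exclusion:
Individual areas: |zone P| = 12, |zone Q| = 16, |zone R| = 6.
|zone P∩zone Q|: x∈[3,5], y∈[4,8] → 2·4 = 8.
|zone P∩zone R| = 0 (no overlap).
|zone Q∩zone R| = 0 (no overlap).
|zone P∩zone Q∩zone R| = 0.
|zone P ∪ zone Q ∪ zone R| = 34 − 8 + 0 = 26.00.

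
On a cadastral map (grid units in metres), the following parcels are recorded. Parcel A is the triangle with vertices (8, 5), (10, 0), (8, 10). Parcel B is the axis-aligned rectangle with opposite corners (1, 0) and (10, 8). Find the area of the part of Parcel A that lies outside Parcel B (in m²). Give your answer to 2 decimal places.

|Parcel A| = 5, |Parcel A∩Parcel B| = 4.6.
|Parcel A ∖ Parcel B| = |Parcel A| − |Parcel A∩Parcel B| = 5 − 4.6 = 0.40.

0.40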